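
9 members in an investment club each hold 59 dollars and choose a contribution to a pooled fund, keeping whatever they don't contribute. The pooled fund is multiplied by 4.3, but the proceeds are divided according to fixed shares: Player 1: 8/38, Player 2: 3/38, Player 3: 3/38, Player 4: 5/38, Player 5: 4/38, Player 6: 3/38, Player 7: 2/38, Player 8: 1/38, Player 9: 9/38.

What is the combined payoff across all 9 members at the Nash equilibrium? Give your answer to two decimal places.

725.70 dollars

Player j's private return per contributed unit is 4.3 × (j's share). Contributing is weakly dominant for j when that share is at least 1/4.3 = 0.2326, and contributing 0 is dominant otherwise.
Player 9 alone (share 9/38) is above the threshold, contributing 59; the remaining 8 contribute 0. Total contributed: 59.
The pooled fund pays out 4.3 × 59 = 253.70 in total (split across the unequal shares, but the aggregate is all that matters for the group sum).
The 8 free-riders keep 59 each, adding 472. Group total = 472 + 253.70 = 725.70.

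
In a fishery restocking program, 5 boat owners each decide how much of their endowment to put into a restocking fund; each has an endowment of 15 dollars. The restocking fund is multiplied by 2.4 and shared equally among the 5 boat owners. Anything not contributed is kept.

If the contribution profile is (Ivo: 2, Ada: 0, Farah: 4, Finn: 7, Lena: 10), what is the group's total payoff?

Total contributed: 2 + 0 + 4 + 7 + 10 = 23; total kept: 5 × 15 − 23 = 52.
The restocking fund pays out 2.4 × 23 = 55.20 in aggregate.
Group total = 52 + 55.20 = 107.20.

107.20 dollars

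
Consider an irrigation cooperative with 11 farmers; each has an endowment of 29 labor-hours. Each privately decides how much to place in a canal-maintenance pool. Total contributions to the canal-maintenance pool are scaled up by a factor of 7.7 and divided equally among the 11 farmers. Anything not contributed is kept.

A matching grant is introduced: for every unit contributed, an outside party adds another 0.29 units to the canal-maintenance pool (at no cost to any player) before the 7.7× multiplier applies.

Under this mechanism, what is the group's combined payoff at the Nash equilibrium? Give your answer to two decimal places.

319.00 labor-hours

The effective private return is 7.7 × 1.29 / 11 = 0.9030, which is still under 1, so the mechanism doesn't change anyone's dominant strategy: zero contribution.
At the Nash equilibrium no one contributes; group total payoff = 11 × 29 = 319.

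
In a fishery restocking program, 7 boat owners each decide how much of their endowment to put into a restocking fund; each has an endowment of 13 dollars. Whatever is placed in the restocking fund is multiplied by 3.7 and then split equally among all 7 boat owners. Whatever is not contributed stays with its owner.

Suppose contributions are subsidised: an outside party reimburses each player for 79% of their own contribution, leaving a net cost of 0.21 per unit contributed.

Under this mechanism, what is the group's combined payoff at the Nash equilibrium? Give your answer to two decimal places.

408.59 dollars

Under the mechanism each unit contributed yields (3.7/7) / 0.21 = 2.5170 back to its contributor per unit of net cost, which exceeds 1, making full contribution the dominant choice for everyone.
So the Nash equilibrium is full contribution by all 7; the group earns 7 × (13 × 0.79 + 3.7 × 13) = 408.59.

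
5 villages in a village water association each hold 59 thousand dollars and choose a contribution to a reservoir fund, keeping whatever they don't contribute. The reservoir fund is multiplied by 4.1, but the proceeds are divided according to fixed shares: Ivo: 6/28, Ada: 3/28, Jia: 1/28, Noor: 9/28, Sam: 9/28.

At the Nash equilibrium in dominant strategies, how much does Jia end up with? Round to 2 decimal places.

Player j's private return per contributed unit is 4.1 × (j's share). Contributing is weakly dominant for j when that share is at least 1/4.1 = 0.2439, and contributing 0 is dominant otherwise.
The shares above 0.2439 belong to Noor and Sam, contributing 59 each; the remaining 3 contribute 0. Total contributed: 118.
Jia keeps 59 and receives 4.1 × 118 × 1/28 = 17.28 from the reservoir fund, for a payoff of 76.28.

76.28 thousand dollars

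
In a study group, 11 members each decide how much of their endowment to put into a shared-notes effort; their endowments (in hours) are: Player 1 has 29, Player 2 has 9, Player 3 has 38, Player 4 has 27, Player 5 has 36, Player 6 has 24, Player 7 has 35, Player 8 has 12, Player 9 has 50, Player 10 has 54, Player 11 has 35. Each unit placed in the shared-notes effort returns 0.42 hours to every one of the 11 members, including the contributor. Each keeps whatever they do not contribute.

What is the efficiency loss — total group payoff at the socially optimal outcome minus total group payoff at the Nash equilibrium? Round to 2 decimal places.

1263.38 hours

The private return per contributed unit is 0.42 < 1 for everyone, so the Nash equilibrium is zero contribution and the group total is Σ E_j = 29 + 9 + 38 + 27 + 36 + 24 + 35 + 12 + 50 + 54 + 35 = 349.
Each contributed unit returns 4.620 to the group, so the social optimum is full contribution by everyone: group total = 4.620 × 349 = 1612.38.
Efficiency loss = (4.620 − 1) × 349 = 1263.38.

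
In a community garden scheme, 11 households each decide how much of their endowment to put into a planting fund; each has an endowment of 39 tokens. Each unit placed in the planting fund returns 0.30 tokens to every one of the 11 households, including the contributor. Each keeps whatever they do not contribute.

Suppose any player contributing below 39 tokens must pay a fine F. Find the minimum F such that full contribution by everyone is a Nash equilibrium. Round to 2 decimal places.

27.30 tokens

Given the others contribute fully, the best deviation is to contribute 0 (any partial contribution still incurs the fine and gives up units whose private return 0.30 is below 1).
Deviating from 39 to 0 saves 39 tokens but forfeits the deviator's share of the drop in the planting fund: 0.30 × 39 = 11.70.
So the deviation gain is 39 − 11.70 = 27.30, and the fine must be at least 27.30 tokens to wipe it out.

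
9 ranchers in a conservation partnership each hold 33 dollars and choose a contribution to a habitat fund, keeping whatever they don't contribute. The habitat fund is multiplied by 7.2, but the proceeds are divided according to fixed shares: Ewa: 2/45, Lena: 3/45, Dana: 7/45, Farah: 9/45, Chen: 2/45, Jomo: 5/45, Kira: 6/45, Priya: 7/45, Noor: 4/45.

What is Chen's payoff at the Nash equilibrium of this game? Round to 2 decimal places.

64.68 dollars

A player with share s gets back 7.2·s per unit contributed, so full contribution is dominant for anyone with s > 1/7.2 = 0.1389 and zero contribution is dominant for anyone below.
Dana, Farah and Priya are above the threshold, contributing 33 each; the remaining 6 contribute 0. Total contributed: 99.
Chen keeps 33 and receives 7.2 × 99 × 2/45 = 31.68 from the habitat fund, for a payoff of 64.68.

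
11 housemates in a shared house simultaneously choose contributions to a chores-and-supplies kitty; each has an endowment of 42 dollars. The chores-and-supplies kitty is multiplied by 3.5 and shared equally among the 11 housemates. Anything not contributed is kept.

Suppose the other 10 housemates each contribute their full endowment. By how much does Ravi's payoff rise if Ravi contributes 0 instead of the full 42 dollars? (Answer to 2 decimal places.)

Switching from a contribution of 42 to 0 lets Ravi keep an extra 42 dollars, but lowers the chores-and-supplies kitty by 42, which costs Ravi their own share of that drop: 3.5/11 × 42 = 13.36.
Net gain = 42 − 13.36 = 28.64. The private return per contributed unit (0.3182) is below 1, so free-riding is indeed the best response regardless of what the others do.

28.64 dollars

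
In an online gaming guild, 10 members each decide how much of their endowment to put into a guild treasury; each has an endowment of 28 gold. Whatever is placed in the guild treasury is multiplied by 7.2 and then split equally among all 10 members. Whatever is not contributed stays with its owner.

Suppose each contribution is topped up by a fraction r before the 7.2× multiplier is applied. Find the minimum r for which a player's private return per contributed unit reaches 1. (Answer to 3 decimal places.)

With matching at rate r, one contributed unit becomes (1 + r) in the guild treasury and returns 7.2 × (1 + r) / 10 to the contributor.
Setting this equal to 1: 1 + r = 10/7.2 = 1.3889.
So the minimum matching rate is r = 1.3889 − 1 = 0.389.

0.389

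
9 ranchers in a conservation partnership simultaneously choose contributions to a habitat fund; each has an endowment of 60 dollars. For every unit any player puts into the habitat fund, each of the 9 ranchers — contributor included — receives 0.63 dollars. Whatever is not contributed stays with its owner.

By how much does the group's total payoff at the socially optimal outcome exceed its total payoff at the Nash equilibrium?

2521.80 dollars

The private return per contributed unit is 0.63 < 1, so contributing 0 is dominant for every player. At the Nash equilibrium everyone keeps their 60, and the group total is 9 × 60 = 540.
Each contributed unit returns 5.670 to the group as a whole (0.63 to each of 9 players), which exceeds 1, so the social optimum is full contribution: group total = 5.670 × 540 = 3061.80.
Efficiency loss = 3061.80 − 540 = 2521.80.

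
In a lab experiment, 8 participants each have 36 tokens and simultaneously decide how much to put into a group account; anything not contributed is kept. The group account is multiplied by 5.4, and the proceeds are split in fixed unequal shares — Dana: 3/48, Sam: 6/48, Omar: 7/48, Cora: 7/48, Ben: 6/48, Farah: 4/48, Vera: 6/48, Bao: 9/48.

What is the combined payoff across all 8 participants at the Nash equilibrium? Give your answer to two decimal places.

Player j's private return per contributed unit is 5.4 × (j's share). Contributing is weakly dominant for j when that share is at least 1/5.4 = 0.1852, and contributing 0 is dominant otherwise.
Bao alone (share 9/48) is above the threshold, contributing 36; the remaining 7 contribute 0. Total contributed: 36.
The group account pays out 5.4 × 36 = 194.40 in total (split across the unequal shares, but the aggregate is all that matters for the group sum).
The 7 free-riders keep 36 each, adding 252. Group total = 252 + 194.40 = 446.40.

446.40 tokens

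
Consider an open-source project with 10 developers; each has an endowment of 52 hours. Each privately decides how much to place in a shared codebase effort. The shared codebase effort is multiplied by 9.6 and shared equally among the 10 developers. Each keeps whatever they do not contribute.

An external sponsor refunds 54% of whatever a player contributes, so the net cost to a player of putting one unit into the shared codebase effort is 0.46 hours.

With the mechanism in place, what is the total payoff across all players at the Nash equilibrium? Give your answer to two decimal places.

Under the mechanism each unit contributed yields (9.6/10) / 0.46 = 2.0870 back to its contributor per unit of net cost, which exceeds 1, making full contribution the dominant choice for everyone.
So the Nash equilibrium is full contribution by all 10; the group earns 10 × (52 × 0.54 + 9.6 × 52) = 5272.80.

5272.80 hours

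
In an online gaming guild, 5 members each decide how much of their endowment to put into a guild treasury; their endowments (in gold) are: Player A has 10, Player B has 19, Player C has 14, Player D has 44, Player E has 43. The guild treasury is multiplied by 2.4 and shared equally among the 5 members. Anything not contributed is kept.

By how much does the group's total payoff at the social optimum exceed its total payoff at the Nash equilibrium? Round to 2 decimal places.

The private return per contributed unit is 2.4/5 = 0.4800 < 1 for every player regardless of endowment, so the Nash equilibrium is zero contribution and the group total is Σ E_j = 10 + 19 + 14 + 44 + 43 = 130.
Each contributed unit returns 2.400 to the group, so the social optimum is full contribution by everyone: group total = 2.400 × 130 = 312.00.
Efficiency loss = (2.400 − 1) × 130 = 182.00.

182.00 gold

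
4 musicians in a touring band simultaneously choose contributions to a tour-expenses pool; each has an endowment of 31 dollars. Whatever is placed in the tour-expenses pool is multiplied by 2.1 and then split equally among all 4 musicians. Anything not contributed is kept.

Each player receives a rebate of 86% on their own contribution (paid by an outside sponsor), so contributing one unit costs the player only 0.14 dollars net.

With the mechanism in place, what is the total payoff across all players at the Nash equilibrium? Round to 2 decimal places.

367.04 dollars

The effective private return per unit is now (2.1/4) / 0.14 = 3.7500 > 1, so every player's dominant strategy flips to full contribution.
At the Nash equilibrium everyone contributes 31. Group total payoff = 4 × (31 × 0.86 + 2.1 × 31) = 367.04.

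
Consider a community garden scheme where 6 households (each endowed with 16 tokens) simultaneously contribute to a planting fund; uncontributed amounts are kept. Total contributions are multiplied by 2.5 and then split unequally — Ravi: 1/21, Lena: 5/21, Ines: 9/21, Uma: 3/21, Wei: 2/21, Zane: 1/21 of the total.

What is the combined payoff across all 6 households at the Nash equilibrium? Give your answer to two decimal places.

Player j's private return per contributed unit is 2.5 × (j's share). Contributing is weakly dominant for j when that share is at least 1/2.5 = 0.4000, and contributing 0 is dominant otherwise.
Ines alone (share 9/21) is above the threshold, contributing 16; the remaining 5 contribute 0. Total contributed: 16.
The planting fund pays out 2.5 × 16 = 40.00 in total (split across the unequal shares, but the aggregate is all that matters for the group sum).
The 5 free-riders keep 16 each, adding 80. Group total = 80 + 40.00 = 120.00.

120.00 tokens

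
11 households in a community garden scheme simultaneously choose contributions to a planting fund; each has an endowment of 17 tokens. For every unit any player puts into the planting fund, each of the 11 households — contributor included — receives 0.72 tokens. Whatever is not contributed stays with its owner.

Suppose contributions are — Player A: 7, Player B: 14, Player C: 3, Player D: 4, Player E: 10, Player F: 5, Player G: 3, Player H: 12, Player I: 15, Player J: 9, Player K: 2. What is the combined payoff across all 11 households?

Total contributed: 7 + 14 + 3 + 4 + 10 + 5 + 3 + 12 + 15 + 9 + 2 = 84; total kept: 11 × 17 − 84 = 103.
The planting fund pays out 0.72 × 11 × 84 = 665.28 in aggregate.
Group total = 103 + 665.28 = 768.28.

768.28 tokens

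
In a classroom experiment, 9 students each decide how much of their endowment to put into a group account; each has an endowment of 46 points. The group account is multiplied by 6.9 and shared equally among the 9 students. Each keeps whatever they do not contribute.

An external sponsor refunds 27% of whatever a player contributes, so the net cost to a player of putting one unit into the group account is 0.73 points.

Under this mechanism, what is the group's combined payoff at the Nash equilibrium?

The effective private return per unit is now (6.9/9) / 0.73 = 1.0502 > 1, so every player's dominant strategy flips to full contribution.
So the Nash equilibrium is full contribution by all 9; the group earns 9 × (46 × 0.27 + 6.9 × 46) = 2968.38.

2968.38 points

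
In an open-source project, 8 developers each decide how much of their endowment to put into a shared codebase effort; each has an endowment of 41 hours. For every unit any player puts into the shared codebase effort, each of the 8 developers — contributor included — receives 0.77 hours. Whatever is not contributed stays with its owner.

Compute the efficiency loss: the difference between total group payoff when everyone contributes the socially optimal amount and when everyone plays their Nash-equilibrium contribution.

1692.48 hours

The private return per contributed unit is 0.77 < 1, so contributing 0 is dominant for every player. At the Nash equilibrium everyone keeps their 41, and the group total is 8 × 41 = 328.
Each contributed unit returns 6.160 to the group as a whole (0.77 to each of 8 players), which exceeds 1, so the social optimum is full contribution: group total = 6.160 × 328 = 2020.48.
Efficiency loss = 2020.48 − 328 = 1692.48.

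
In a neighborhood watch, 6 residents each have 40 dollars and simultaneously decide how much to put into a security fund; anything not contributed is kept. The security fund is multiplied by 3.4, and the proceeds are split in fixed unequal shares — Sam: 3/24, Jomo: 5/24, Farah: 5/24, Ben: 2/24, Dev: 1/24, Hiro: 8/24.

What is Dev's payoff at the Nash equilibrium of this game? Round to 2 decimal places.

45.67 dollars

Each unit j contributes comes back to j as 3.4 × (j's share), so j prefers to contribute only if that share exceeds 1/3.4 = 0.2941; otherwise keeping the unit dominates.
The only share above 0.2941 is Hiro's 8/24, contributing 40; the remaining 5 contribute 0. Total contributed: 40.
Dev keeps 40 and receives 3.4 × 40 × 1/24 = 5.67 from the security fund, for a payoff of 45.67.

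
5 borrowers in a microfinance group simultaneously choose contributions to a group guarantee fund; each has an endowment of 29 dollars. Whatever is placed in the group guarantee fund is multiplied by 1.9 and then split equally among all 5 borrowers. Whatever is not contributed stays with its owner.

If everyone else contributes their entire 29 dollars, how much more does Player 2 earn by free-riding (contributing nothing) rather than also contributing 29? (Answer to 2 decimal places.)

Switching from a contribution of 29 to 0 lets Player 2 keep an extra 29 dollars, but lowers the group guarantee fund by 29, which costs Player 2 their own share of that drop: 1.9/5 × 29 = 11.02.
Net gain = 29 − 11.02 = 17.98. The private return per contributed unit (0.3800) is below 1, so free-riding is indeed the best response regardless of what the others do.

17.98 dollars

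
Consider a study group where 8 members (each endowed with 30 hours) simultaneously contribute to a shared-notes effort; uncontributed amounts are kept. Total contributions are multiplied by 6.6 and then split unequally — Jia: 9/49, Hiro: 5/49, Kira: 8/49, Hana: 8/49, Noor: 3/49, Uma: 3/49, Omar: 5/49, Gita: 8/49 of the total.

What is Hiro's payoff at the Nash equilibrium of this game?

A player with share s gets back 6.6·s per unit contributed, so full contribution is dominant for anyone with s > 1/6.6 = 0.1515 and zero contribution is dominant for anyone below.
Jia, Kira, Hana and Gita are above the threshold, contributing 30 each; the remaining 4 contribute 0. Total contributed: 120.
Hiro keeps 30 and receives 6.6 × 120 × 5/49 = 80.82 from the shared-notes effort, for a payoff of 110.82.

110.82 hours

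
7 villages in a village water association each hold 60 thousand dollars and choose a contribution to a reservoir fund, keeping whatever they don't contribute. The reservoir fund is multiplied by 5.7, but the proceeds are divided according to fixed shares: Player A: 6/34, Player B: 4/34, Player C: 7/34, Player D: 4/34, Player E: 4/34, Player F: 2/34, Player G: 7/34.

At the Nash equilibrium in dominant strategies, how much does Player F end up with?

For player j, contributing a unit is worthwhile iff 5.7 × (j's share) ≥ 1, i.e. iff j's share is at least 0.1754.
Player A, Player C and Player G clear that bar, contributing 60 each; the remaining 4 contribute 0. Total contributed: 180.
Player F keeps 60 and receives 5.7 × 180 × 2/34 = 60.35 from the reservoir fund, for a payoff of 120.35.

120.35 thousand dollars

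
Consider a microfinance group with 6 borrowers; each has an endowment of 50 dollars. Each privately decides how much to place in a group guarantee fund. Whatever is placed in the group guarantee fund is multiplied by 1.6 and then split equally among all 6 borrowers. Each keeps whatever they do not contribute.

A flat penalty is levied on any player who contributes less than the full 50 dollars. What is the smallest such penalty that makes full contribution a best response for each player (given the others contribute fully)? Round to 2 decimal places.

36.67 dollars

Given the others contribute fully, the best deviation is to contribute 0 (any partial contribution still incurs the fine and gives up units whose private return 0.2667 is below 1).
Deviating from 50 to 0 saves 50 dollars but forfeits the deviator's share of the drop in the group guarantee fund: 1.6/6 × 50 = 13.33.
So the deviation gain is 50 − 13.33 = 36.67, and the fine must be at least 36.67 dollars to wipe it out.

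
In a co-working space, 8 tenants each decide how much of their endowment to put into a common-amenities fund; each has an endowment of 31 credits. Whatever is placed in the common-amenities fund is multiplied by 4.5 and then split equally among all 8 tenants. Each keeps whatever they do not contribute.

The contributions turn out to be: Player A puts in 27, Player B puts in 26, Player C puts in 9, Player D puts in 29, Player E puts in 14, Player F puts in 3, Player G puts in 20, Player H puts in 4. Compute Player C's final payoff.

Total contributed: 27 + 26 + 9 + 29 + 14 + 3 + 20 + 4 = 132.
Each receives 4.5 × 132 / 8 = 74.25 from the common-amenities fund.
Player C keeps 31 − 9 = 22, so Player C's payoff is 22 + 74.25 = 96.25.

96.25 credits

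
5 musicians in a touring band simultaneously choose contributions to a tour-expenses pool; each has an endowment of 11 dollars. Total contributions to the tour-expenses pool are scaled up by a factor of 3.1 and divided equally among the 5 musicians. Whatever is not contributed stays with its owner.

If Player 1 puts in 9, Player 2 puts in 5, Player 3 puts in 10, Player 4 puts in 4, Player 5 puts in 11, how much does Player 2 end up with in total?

Total contributed: 9 + 5 + 10 + 4 + 11 = 39.
Each receives 3.1 × 39 / 5 = 24.18 from the tour-expenses pool.
Player 2 keeps 11 − 5 = 6, so Player 2's payoff is 6 + 24.18 = 30.18.

30.18 dollars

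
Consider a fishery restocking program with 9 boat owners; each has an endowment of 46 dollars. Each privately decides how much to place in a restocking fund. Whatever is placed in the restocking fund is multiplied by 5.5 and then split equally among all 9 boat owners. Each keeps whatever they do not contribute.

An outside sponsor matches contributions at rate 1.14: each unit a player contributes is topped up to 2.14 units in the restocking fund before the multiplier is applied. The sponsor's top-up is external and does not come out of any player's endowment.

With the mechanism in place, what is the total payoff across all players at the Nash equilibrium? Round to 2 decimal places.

4872.78 dollars

With the mechanism, a contributed unit returns 5.5 × 2.14 / 9 = 1.3078 per unit of net cost to the contributor — now above 1 — so contributing fully is weakly dominant for every player.
So the Nash equilibrium is full contribution by all 9; the group earns 5.5 × 2.14 × 414 = 4872.78.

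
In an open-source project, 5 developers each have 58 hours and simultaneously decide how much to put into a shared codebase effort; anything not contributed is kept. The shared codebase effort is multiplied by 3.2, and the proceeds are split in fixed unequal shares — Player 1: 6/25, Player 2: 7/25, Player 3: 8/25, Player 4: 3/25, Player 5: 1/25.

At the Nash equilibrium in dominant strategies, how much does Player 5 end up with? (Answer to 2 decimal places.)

65.42 hours

A player with share s gets back 3.2·s per unit contributed, so full contribution is dominant for anyone with s > 1/3.2 = 0.3125 and zero contribution is dominant for anyone below.
Player 3 alone (share 8/25) is above the threshold, contributing 58; the remaining 4 contribute 0. Total contributed: 58.
Player 5 keeps 58 and receives 3.2 × 58 × 1/25 = 7.42 from the shared codebase effort, for a payoff of 65.42.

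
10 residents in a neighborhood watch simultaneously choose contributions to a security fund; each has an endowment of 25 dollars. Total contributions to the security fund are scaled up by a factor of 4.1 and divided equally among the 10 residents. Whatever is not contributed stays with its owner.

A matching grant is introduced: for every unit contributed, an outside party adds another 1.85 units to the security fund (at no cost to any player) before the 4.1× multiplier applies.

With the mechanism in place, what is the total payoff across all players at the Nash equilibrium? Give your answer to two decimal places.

With the mechanism, a contributed unit returns 4.1 × 2.85 / 10 = 1.1685 per unit of net cost to the contributor — now above 1 — so contributing fully is weakly dominant for every player.
So the Nash equilibrium is full contribution by all 10; the group earns 4.1 × 2.85 × 250 = 2921.25.

2921.25 dollars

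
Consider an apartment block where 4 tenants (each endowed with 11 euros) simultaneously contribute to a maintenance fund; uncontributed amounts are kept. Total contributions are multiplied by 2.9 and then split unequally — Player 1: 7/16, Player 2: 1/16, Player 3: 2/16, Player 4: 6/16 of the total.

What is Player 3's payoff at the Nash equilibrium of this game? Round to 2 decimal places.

18.98 euros

A player with share s gets back 2.9·s per unit contributed, so full contribution is dominant for anyone with s > 1/2.9 = 0.3448 and zero contribution is dominant for anyone below.
Player 1 and Player 4 are above the threshold, contributing 11 each; the remaining 2 contribute 0. Total contributed: 22.
Player 3 keeps 11 and receives 2.9 × 22 × 2/16 = 7.98 from the maintenance fund, for a payoff of 18.98.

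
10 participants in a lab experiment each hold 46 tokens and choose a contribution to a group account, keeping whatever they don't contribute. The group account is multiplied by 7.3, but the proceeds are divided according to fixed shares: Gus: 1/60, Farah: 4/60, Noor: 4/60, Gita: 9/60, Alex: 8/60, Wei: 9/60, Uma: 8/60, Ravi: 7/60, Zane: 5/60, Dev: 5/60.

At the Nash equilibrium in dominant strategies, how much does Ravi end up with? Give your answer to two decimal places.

124.35 tokens

Player j's private return per contributed unit is 7.3 × (j's share). Contributing is weakly dominant for j when that share is at least 1/7.3 = 0.1370, and contributing 0 is dominant otherwise.
Gita and Wei are above the threshold, contributing 46 each; the remaining 8 contribute 0. Total contributed: 92.
Ravi keeps 46 and receives 7.3 × 92 × 7/60 = 78.35 from the group account, for a payoff of 124.35.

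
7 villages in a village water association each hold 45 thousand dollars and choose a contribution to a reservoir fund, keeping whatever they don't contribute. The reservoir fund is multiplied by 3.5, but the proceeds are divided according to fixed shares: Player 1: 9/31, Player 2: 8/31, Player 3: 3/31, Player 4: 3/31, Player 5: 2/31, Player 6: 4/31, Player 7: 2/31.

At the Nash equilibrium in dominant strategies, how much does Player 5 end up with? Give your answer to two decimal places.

Player j's private return per contributed unit is 3.5 × (j's share). Contributing is weakly dominant for j when that share is at least 1/3.5 = 0.2857, and contributing 0 is dominant otherwise.
Player 1 alone (share 9/31) is above the threshold, contributing 45; the remaining 6 contribute 0. Total contributed: 45.
Player 5 keeps 45 and receives 3.5 × 45 × 2/31 = 10.16 from the reservoir fund, for a payoff of 55.16.

55.16 thousand dollars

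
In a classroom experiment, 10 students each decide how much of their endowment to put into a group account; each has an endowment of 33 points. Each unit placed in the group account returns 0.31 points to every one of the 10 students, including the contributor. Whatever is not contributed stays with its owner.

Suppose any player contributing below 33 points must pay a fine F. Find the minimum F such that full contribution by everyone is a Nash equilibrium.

Given the others contribute fully, the best deviation is to contribute 0 (any partial contribution still incurs the fine and gives up units whose private return 0.31 is below 1).
Deviating from 33 to 0 saves 33 points but forfeits the deviator's share of the drop in the group account: 0.31 × 33 = 10.23.
So the deviation gain is 33 − 10.23 = 22.77, and the fine must be at least 22.77 points to wipe it out.

22.77 points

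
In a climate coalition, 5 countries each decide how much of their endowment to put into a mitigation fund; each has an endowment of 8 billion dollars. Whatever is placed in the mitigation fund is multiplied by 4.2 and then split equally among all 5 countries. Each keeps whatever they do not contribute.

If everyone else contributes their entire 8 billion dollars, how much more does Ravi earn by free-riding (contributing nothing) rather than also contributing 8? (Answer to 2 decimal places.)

Switching from a contribution of 8 to 0 lets Ravi keep an extra 8 billion dollars, but lowers the mitigation fund by 8, which costs Ravi their own share of that drop: 4.2/5 × 8 = 6.72.
Net gain = 8 − 6.72 = 1.28. The private return per contributed unit (0.8400) is below 1, so free-riding is indeed the best response regardless of what the others do.

1.28 billion dollars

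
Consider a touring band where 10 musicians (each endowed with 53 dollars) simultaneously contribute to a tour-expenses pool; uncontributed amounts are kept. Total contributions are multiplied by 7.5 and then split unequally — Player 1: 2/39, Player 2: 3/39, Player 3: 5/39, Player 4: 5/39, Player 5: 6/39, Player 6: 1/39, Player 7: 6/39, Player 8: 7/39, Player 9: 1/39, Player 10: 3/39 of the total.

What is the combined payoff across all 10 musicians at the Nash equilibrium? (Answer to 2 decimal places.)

For player j, contributing a unit is worthwhile iff 7.5 × (j's share) ≥ 1, i.e. iff j's share is at least 0.1333.
Player 5, Player 7 and Player 8 clear that bar, contributing 53 each; the remaining 7 contribute 0. Total contributed: 159.
The tour-expenses pool pays out 7.5 × 159 = 1192.50 in total (split across the unequal shares, but the aggregate is all that matters for the group sum).
The 7 free-riders keep 53 each, adding 371. Group total = 371 + 1192.50 = 1563.50.

1563.50 dollars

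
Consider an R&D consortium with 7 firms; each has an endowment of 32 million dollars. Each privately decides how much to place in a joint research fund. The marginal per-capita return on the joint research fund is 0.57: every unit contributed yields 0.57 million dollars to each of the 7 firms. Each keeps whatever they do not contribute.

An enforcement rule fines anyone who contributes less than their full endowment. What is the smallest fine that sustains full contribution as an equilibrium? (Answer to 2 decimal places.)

Given the others contribute fully, the best deviation is to contribute 0 (any partial contribution still incurs the fine and gives up units whose private return 0.57 is below 1).
Deviating from 32 to 0 saves 32 million dollars but forfeits the deviator's share of the drop in the joint research fund: 0.57 × 32 = 18.24.
So the deviation gain is 32 − 18.24 = 13.76, and the fine must be at least 13.76 million dollars to wipe it out.

13.76 million dollars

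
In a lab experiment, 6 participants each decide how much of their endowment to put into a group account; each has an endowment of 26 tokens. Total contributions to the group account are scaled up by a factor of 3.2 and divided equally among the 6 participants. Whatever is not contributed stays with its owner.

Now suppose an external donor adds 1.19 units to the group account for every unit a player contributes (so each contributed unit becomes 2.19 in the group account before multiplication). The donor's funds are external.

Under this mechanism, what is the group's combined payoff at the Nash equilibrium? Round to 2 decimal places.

The effective private return per unit is now 3.2 × 2.19 / 6 = 1.1680 > 1, so every player's dominant strategy flips to full contribution.
At the Nash equilibrium everyone contributes 26. Group total payoff = 3.2 × 2.19 × 156 = 1093.25.

1093.25 tokens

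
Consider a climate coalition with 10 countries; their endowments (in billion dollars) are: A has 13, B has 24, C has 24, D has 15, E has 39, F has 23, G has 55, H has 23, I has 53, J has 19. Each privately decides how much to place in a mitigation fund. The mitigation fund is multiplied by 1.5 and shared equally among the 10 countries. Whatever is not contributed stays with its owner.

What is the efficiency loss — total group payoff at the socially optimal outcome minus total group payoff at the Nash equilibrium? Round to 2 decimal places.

144.00 billion dollars

The private return per contributed unit is 1.5/10 = 0.1500 < 1 for every player regardless of endowment, so the Nash equilibrium is zero contribution and the group total is Σ E_j = 13 + 24 + 24 + 15 + 39 + 23 + 55 + 23 + 53 + 19 = 288.
Each contributed unit returns 1.500 to the group, so the social optimum is full contribution by everyone: group total = 1.500 × 288 = 432.00.
Efficiency loss = (1.500 − 1) × 288 = 144.00.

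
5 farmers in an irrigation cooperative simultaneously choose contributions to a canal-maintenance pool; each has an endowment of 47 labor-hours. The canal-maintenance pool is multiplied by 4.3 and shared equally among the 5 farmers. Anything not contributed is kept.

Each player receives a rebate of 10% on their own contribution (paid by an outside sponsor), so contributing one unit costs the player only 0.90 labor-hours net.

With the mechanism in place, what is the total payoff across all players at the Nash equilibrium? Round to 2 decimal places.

Even with the mechanism, each unit contributed returns only (4.3/5) / 0.90 = 0.9556 per unit of net cost, so contributing nothing is still dominant.
Everyone keeps their endowment and the group total is 5 × 47 = 235.

235.00 labor-hours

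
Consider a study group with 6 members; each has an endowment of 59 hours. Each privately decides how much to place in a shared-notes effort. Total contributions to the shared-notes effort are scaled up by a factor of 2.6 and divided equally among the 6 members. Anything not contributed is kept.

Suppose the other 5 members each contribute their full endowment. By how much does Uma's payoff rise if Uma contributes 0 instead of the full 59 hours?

33.43 hours

Switching from a contribution of 59 to 0 lets Uma keep an extra 59 hours, but lowers the shared-notes effort by 59, which costs Uma their own share of that drop: 2.6/6 × 59 = 25.57.
Net gain = 59 − 25.57 = 33.43. The private return per contributed unit (0.4333) is below 1, so free-riding is indeed the best response regardless of what the others do.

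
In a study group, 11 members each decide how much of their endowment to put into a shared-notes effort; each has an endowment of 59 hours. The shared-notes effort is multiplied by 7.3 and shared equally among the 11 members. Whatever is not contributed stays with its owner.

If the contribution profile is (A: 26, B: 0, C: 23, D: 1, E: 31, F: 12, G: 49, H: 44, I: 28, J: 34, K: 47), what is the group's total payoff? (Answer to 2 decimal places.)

2507.50 hours

Total contributed: 26 + 0 + 23 + 1 + 31 + 12 + 49 + 44 + 28 + 34 + 47 = 295; total kept: 11 × 59 − 295 = 354.
The shared-notes effort pays out 7.3 × 295 = 2153.50 in aggregate.
Group total = 354 + 2153.50 = 2507.50.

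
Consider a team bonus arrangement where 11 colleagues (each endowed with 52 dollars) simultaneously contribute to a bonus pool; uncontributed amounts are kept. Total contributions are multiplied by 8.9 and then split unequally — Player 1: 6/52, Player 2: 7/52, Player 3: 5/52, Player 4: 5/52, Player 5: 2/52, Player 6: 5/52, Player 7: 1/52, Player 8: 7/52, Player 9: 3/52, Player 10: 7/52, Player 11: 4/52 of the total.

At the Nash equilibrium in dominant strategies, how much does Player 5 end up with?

123.20 dollars

Each unit j contributes comes back to j as 8.9 × (j's share), so j prefers to contribute only if that share exceeds 1/8.9 = 0.1124; otherwise keeping the unit dominates.
The shares above 0.1124 belong to Player 1, Player 2, Player 8 and Player 10, contributing 52 each; the remaining 7 contribute 0. Total contributed: 208.
Player 5 keeps 52 and receives 8.9 × 208 × 2/52 = 71.20 from the bonus pool, for a payoff of 123.20.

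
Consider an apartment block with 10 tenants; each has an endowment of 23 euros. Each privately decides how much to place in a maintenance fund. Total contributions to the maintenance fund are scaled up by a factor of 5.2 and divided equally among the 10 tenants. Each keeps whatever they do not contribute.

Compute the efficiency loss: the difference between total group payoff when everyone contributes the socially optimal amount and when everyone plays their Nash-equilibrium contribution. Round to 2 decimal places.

966.00 euros

Each contributed unit returns 5.2/10 = 0.5200 to its contributor — below 1 — so contributing 0 is dominant for every player. At the Nash equilibrium everyone keeps their 23, and the group total is 10 × 23 = 230.
Each contributed unit returns 5.200 to the group as a whole (0.5200 to each of 10 players), which exceeds 1, so the social optimum is full contribution: group total = 5.200 × 230 = 1196.00.
Efficiency loss = 1196.00 − 230 = 966.00.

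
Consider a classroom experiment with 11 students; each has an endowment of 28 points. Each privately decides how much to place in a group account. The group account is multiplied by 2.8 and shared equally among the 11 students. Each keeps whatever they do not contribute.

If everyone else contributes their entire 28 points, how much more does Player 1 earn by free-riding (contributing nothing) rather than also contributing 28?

Switching from a contribution of 28 to 0 lets Player 1 keep an extra 28 points, but lowers the group account by 28, which costs Player 1 their own share of that drop: 2.8/11 × 28 = 7.13.
Net gain = 28 − 7.13 = 20.87. The private return per contributed unit (0.2545) is below 1, so free-riding is indeed the best response regardless of what the others do.

20.87 points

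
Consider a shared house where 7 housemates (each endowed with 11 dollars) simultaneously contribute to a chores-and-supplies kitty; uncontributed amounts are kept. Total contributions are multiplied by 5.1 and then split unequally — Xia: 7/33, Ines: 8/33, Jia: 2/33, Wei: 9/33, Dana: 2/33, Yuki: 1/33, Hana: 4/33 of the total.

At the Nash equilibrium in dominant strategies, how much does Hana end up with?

For player j, contributing a unit is worthwhile iff 5.1 × (j's share) ≥ 1, i.e. iff j's share is at least 0.1961.
The shares above 0.1961 belong to Xia, Ines and Wei, contributing 11 each; the remaining 4 contribute 0. Total contributed: 33.
Hana keeps 11 and receives 5.1 × 33 × 4/33 = 20.40 from the chores-and-supplies kitty, for a payoff of 31.40.

31.40 dollars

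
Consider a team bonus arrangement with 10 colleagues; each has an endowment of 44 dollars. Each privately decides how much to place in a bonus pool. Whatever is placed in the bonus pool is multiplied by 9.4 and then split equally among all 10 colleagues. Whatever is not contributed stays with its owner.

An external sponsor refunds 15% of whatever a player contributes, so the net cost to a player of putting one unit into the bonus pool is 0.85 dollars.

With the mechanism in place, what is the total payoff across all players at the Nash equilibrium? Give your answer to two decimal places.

Under the mechanism each unit contributed yields (9.4/10) / 0.85 = 1.1059 back to its contributor per unit of net cost, which exceeds 1, making full contribution the dominant choice for everyone.
At the Nash equilibrium everyone contributes 44. Group total payoff = 10 × (44 × 0.15 + 9.4 × 44) = 4202.00.

4202.00 dollars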